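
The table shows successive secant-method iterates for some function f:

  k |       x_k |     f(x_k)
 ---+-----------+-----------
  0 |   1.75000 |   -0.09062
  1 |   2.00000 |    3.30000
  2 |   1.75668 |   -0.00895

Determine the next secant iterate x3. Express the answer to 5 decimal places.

x3 = 1.75668 − (-0.00895)·(1.75668 − 2.00000) / (-0.00895 − 3.30000)
   = 1.75668 − (0.0021777)/(-3.3089500) = 1.7573381

1.75734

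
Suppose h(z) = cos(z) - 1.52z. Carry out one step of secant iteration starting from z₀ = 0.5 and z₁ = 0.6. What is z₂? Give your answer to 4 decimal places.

0.5576

h(0.5) = 0.117583, h(0.6) = -0.086664
z₂ = 0.600000 − (-0.086664)·(0.600000 − 0.500000) / (-0.086664 − 0.117583) = 0.600000 − (-0.008666)/(-0.204247) = 0.557569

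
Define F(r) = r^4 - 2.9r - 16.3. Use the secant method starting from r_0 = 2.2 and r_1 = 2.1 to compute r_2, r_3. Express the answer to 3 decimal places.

F(2.2) = 0.74560, F(2.1) = -2.94190
r_2 = 2.10000 − (-2.94190)·(2.10000 − 2.20000) / (-2.94190 − 0.74560) = 2.10000 − (0.29419)/(-3.68750) = 2.17978
F(2.17978) = -0.04516
r_3 = 2.17978 − (-0.04516)·(2.17978 − 2.10000) / (-0.04516 − (-2.94190)) = 2.17978 − (-0.00360)/(2.89674) = 2.18102

2.180, 2.181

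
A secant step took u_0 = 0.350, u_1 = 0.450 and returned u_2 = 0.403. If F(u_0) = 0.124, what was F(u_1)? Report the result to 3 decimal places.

The secant line through (0.350, 0.124) and (0.450, F(u_1)) crosses zero at u_2 = 0.403.
So (0.350, 0.124), (0.450, F(u_1)), (0.403, 0) are collinear:
F(u_1) = 0.124 · (0.450 − 0.403) / (0.350 − 0.403) = 0.124 · (0.04700)/(-0.05300) = -0.10996

-0.110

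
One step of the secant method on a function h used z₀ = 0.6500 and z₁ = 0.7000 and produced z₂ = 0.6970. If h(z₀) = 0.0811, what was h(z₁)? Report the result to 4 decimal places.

-0.0052

The secant line through (0.6500, 0.0811) and (0.7000, h(z₁)) crosses zero at z₂ = 0.6970.
So (0.6500, 0.0811), (0.7000, h(z₁)), (0.6970, 0) are collinear:
h(z₁) = 0.0811 · (0.7000 − 0.6970) / (0.6500 − 0.6970) = 0.0811 · (0.003000)/(-0.047000) = -0.005177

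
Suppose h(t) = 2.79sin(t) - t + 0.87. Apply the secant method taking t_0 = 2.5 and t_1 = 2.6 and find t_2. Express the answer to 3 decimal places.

h(2.5) = 0.03974, h(2.6) = -0.29175
t_2 = 2.60000 − (-0.29175)·(2.60000 − 2.50000) / (-0.29175 − 0.03974) = 2.60000 − (-0.02918)/(-0.33149) = 2.51199

2.512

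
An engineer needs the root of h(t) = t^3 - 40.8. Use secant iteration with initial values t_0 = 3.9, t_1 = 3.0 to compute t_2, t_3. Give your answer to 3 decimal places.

h(3.9) = 18.51900, h(3.0) = -13.80000
t_2 = 3.00000 − (-13.80000)·(3.00000 − 3.90000) / (-13.80000 − 18.51900) = 3.00000 − (12.42000)/(-32.31900) = 3.38429
h(3.38429) = -2.03817
t_3 = 3.38429 − (-2.03817)·(3.38429 − 3.00000) / (-2.03817 − (-13.80000)) = 3.38429 − (-0.78326)/(11.76183) = 3.45089

3.384, 3.451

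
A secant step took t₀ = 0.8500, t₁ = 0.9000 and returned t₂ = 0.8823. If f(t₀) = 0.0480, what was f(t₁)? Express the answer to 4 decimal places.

The secant line through (0.8500, 0.0480) and (0.9000, f(t₁)) crosses zero at t₂ = 0.8823.
So (0.8500, 0.0480), (0.9000, f(t₁)), (0.8823, 0) are collinear:
f(t₁) = 0.0480 · (0.9000 − 0.8823) / (0.8500 − 0.8823) = 0.0480 · (0.017700)/(-0.032300) = -0.026303

-0.0263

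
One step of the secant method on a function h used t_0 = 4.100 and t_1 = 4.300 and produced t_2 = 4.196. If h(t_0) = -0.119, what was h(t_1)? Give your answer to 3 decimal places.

The secant line through (4.100, -0.119) and (4.300, h(t_1)) crosses zero at t_2 = 4.196.
So (4.100, -0.119), (4.300, h(t_1)), (4.196, 0) are collinear:
h(t_1) = -0.119 · (4.300 − 4.196) / (4.100 − 4.196) = -0.119 · (0.10400)/(-0.09600) = 0.12892

0.129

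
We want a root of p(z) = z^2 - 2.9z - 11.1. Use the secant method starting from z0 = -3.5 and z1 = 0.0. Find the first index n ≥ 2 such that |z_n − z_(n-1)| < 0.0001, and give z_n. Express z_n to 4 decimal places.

n = 7, z_n = -2.1835

p(-3.5) = 11.300000, p(0.0) = -11.100000
z2 = 0.000000 − (-11.100000)·(3.500000)/(-22.400000) = -1.734375;  |Δ| = 1.734375
p(-1.734375) = -3.062256
z3 = -1.734375 − (-3.062256)·(-1.734375)/(8.037744) = -2.395145;  |Δ| = 0.660770
p(-2.395145) = 1.582640
z4 = -2.395145 − 1.582640·(-0.660770)/(4.644896) = -2.170003;  |Δ| = 0.225142
p(-2.170003) = -0.098078
z5 = -2.170003 − (-0.098078)·(0.225142)/(-1.680718) = -2.183141;  |Δ| = 0.013138
p(-2.183141) = -0.002785
z6 = -2.183141 − (-0.002785)·(-0.013138)/(0.095293) = -2.183525;  |Δ| = 0.000384
p(-2.183525) = 0.000005
z7 = -2.183525 − 0.000005·(-0.000384)/(0.002791) = -2.183524;  |Δ| = 0.000001
|z7 − z6| = 0.000001 < 0.0001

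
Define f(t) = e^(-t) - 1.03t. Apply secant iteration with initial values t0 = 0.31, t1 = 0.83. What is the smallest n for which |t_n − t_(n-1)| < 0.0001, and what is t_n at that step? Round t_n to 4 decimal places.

f(0.31) = 0.414147, f(0.83) = -0.418851
t2 = 0.830000 − (-0.418851)·(0.520000)/(-0.832998) = 0.568532;  |Δ| = 0.261468
f(0.568532) = -0.019231
t3 = 0.568532 − (-0.019231)·(-0.261468)/(0.399619) = 0.555949;  |Δ| = 0.012583
f(0.555949) = 0.000901
t4 = 0.555949 − 0.000901·(-0.012583)/(0.020132) = 0.556512;  |Δ| = 0.000563
f(0.556512) = -0.000002
t5 = 0.556512 − (-0.000002)·(0.000563)/(-0.000902) = 0.556510;  |Δ| = 0.000001
|t5 − t4| = 0.000001 < 0.0001

n = 5, t_n = 0.5565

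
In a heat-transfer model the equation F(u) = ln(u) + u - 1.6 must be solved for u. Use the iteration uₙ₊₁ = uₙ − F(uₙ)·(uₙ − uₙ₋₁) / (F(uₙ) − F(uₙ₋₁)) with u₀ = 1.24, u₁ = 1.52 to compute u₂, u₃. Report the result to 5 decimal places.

F(1.24) = -0.1448886, F(1.52) = 0.3387103
u₂ = 1.5200000 − 0.3387103·(1.5200000 − 1.2400000) / (0.3387103 − (-0.1448886)) = 1.5200000 − (0.0948389)/(0.4835990) = 1.3238894
F(1.3238894) = 0.0044633
u₃ = 1.3238894 − 0.0044633·(1.3238894 − 1.5200000) / (0.0044633 − 0.3387103) = 1.3238894 − (-0.0008753)/(-0.3342471) = 1.3212707

1.32389, 1.32127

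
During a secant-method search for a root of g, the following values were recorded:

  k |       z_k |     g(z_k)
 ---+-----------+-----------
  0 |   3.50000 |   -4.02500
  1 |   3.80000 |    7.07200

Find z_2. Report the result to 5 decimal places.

3.60881

z_2 = 3.80000 − 7.07200·(3.80000 − 3.50000) / (7.07200 − (-4.02500))
   = 3.80000 − (2.1216000)/(11.0970000) = 3.6088132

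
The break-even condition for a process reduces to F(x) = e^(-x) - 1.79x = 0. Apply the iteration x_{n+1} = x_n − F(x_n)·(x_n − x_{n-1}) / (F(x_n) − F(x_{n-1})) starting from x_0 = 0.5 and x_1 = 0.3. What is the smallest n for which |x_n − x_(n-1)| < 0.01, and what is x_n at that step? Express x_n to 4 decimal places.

n = 3, x_n = 0.3815

F(0.5) = -0.288469, F(0.3) = 0.203818
x_2 = 0.300000 − 0.203818·(-0.200000)/(0.492288) = 0.382805;  |Δ| = 0.082805
F(0.382805) = -0.003274
x_3 = 0.382805 − (-0.003274)·(0.082805)/(-0.207092) = 0.381495;  |Δ| = 0.001309
|x_3 − x_2| = 0.001309 < 0.01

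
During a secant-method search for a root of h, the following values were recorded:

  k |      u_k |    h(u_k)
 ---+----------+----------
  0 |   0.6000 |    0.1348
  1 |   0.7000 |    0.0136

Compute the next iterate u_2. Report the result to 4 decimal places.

0.7112

u_2 = 0.7000 − 0.0136·(0.7000 − 0.6000) / (0.0136 − 0.1348)
   = 0.7000 − (0.001360)/(-0.121200) = 0.711221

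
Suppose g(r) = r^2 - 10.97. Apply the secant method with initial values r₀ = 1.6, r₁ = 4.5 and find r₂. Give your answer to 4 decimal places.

2.9787

g(1.6) = -8.410000, g(4.5) = 9.280000
r₂ = 4.500000 − 9.280000·(4.500000 − 1.600000) / (9.280000 − (-8.410000)) = 4.500000 − (26.912000)/(17.690000) = 2.978689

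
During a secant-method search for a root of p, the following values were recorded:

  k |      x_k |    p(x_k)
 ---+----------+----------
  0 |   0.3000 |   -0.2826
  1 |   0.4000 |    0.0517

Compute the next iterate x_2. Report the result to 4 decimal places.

0.3845

x_2 = 0.4000 − 0.0517·(0.4000 − 0.3000) / (0.0517 − (-0.2826))
   = 0.4000 − (0.005170)/(0.334300) = 0.384535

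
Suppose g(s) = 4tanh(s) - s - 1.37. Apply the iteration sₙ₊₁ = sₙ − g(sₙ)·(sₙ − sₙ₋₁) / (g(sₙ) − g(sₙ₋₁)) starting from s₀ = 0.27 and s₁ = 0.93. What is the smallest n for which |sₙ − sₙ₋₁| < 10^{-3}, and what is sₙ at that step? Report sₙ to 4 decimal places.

g(0.27) = -0.585501, g(0.93) = 0.622376
s₂ = 0.930000 − 0.622376·(0.660000)/(1.207876) = 0.589926;  |Δ| = 0.340074
g(0.589926) = 0.159443
s₃ = 0.589926 − 0.159443·(-0.340074)/(-0.462933) = 0.472798;  |Δ| = 0.117128
g(0.472798) = -0.080970
s₄ = 0.472798 − (-0.080970)·(-0.117128)/(-0.240412) = 0.512246;  |Δ| = 0.039448
g(0.512246) = 0.004527
s₅ = 0.512246 − 0.004527·(0.039448)/(0.085497) = 0.510157;  |Δ| = 0.002089
g(0.510157) = 0.000113
s₆ = 0.510157 − 0.000113·(-0.002089)/(-0.004413) = 0.510103;  |Δ| = 0.000054
|s₆ − s₅| = 0.000054 < 10^{-3}

n = 6, sₙ = 0.5101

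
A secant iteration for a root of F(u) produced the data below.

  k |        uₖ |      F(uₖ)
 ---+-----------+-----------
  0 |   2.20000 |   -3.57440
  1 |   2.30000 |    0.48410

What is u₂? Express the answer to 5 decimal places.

u₂ = 2.30000 − 0.48410·(2.30000 − 2.20000) / (0.48410 − (-3.57440))
   = 2.30000 − (0.0484100)/(4.0585000) = 2.2880719

2.28807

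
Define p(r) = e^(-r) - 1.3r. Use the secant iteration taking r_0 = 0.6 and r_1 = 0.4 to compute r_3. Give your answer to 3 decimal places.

p(0.6) = -0.23119, p(0.4) = 0.15032
r_2 = 0.40000 − 0.15032·(0.40000 − 0.60000) / (0.15032 − (-0.23119)) = 0.40000 − (-0.03006)/(0.38151) = 0.47880
p(0.47880) = -0.00292
r_3 = 0.47880 − (-0.00292)·(0.47880 − 0.40000) / (-0.00292 − 0.15032) = 0.47880 − (-0.00023)/(-0.15324) = 0.47730

0.477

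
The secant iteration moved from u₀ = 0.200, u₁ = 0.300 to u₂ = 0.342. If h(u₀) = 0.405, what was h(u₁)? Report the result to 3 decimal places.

0.120

The secant line through (0.200, 0.405) and (0.300, h(u₁)) crosses zero at u₂ = 0.342.
So (0.200, 0.405), (0.300, h(u₁)), (0.342, 0) are collinear:
h(u₁) = 0.405 · (0.300 − 0.342) / (0.200 − 0.342) = 0.405 · (-0.04200)/(-0.14200) = 0.11979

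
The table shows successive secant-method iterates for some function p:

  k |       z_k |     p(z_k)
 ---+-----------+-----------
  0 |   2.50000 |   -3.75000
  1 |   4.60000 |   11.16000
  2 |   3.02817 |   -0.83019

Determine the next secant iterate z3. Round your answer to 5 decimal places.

3.13700

z3 = 3.02817 − (-0.83019)·(3.02817 − 4.60000) / (-0.83019 − 11.16000)
   = 3.02817 − (1.3049175)/(-11.9901900) = 3.1370021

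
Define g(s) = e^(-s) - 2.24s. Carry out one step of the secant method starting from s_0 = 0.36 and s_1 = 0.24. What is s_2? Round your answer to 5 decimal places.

0.32353

g(0.36) = -0.1087237, g(0.24) = 0.2490279
s_2 = 0.2400000 − 0.2490279·(0.2400000 − 0.3600000) / (0.2490279 − (-0.1087237)) = 0.2400000 − (-0.0298833)/(0.3577515) = 0.3235310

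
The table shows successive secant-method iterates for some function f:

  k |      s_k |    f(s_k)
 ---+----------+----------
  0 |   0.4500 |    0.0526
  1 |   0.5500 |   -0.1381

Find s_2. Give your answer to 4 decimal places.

0.4776

s_2 = 0.5500 − (-0.1381)·(0.5500 − 0.4500) / (-0.1381 − 0.0526)
   = 0.5500 − (-0.013810)/(-0.190700) = 0.477583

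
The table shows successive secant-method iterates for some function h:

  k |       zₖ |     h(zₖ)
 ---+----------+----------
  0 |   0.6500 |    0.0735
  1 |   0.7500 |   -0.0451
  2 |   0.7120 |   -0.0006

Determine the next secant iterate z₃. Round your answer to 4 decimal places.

0.7115

z₃ = 0.7120 − (-0.0006)·(0.7120 − 0.7500) / (-0.0006 − (-0.0451))
   = 0.7120 − (0.000023)/(0.044500) = 0.711488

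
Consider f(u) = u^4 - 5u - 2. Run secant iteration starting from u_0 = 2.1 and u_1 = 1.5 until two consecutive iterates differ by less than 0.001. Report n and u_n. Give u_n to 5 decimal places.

f(2.1) = 6.9481000, f(1.5) = -4.4375000
u_2 = 1.5000000 − (-4.4375000)·(-0.6000000)/(-11.3856000) = 1.7338480;  |Δ| = 0.2338480
f(1.7338480) = -1.6318276
u_3 = 1.7338480 − (-1.6318276)·(0.2338480)/(2.8056724) = 1.8698581;  |Δ| = 0.1360101
f(1.8698581) = 0.8753072
u_4 = 1.8698581 − 0.8753072·(0.1360101)/(2.5071348) = 1.8223734;  |Δ| = 0.0474847
f(1.8223734) = -0.0825292
u_5 = 1.8223734 − (-0.0825292)·(-0.0474847)/(-0.9578365) = 1.8264647;  |Δ| = 0.0040914
f(1.8264647) = -0.0036049
u_6 = 1.8264647 − (-0.0036049)·(0.0040914)/(0.0789244) = 1.8266516;  |Δ| = 0.0001869
|u_6 − u_5| = 0.0001869 < 0.001

n = 6, u_n = 1.82665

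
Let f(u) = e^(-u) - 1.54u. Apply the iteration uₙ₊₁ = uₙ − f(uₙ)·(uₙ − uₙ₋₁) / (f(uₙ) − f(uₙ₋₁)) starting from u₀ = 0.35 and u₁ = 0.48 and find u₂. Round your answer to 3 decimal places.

f(0.35) = 0.16569, f(0.48) = -0.12042
u₂ = 0.48000 − (-0.12042)·(0.48000 − 0.35000) / (-0.12042 − 0.16569) = 0.48000 − (-0.01565)/(-0.28610) = 0.42529

0.425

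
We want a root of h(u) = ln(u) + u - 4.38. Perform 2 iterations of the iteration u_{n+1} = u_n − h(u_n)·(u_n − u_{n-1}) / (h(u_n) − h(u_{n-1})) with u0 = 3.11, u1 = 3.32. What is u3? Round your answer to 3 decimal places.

h(3.11) = -0.13538, h(3.32) = 0.13996
u2 = 3.32000 − 0.13996·(3.32000 − 3.11000) / (0.13996 − (-0.13538)) = 3.32000 − (0.02939)/(0.27534) = 3.21325
h(3.21325) = 0.00053
u3 = 3.21325 − 0.00053·(3.21325 − 3.32000) / (0.00053 − 0.13996) = 3.21325 − (-0.00006)/(-0.13943) = 3.21284

3.213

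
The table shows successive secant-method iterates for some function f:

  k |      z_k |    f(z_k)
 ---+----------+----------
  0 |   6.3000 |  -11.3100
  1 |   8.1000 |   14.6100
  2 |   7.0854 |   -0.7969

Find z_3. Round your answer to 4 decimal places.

7.1379

z_3 = 7.0854 − (-0.7969)·(7.0854 − 8.1000) / (-0.7969 − 14.6100)
   = 7.0854 − (0.808535)/(-15.406900) = 7.137879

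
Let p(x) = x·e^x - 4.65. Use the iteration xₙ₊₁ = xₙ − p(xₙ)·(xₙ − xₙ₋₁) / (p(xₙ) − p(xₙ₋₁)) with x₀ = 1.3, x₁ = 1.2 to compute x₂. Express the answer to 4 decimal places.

p(1.3) = 0.120086, p(1.2) = -0.665860
x₂ = 1.200000 − (-0.665860)·(1.200000 − 1.300000) / (-0.665860 − 0.120086) = 1.200000 − (0.066586)/(-0.785945) = 1.284721

1.2847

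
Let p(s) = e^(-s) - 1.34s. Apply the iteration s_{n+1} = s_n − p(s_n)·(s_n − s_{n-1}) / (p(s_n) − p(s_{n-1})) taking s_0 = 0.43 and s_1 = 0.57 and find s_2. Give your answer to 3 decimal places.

p(0.43) = 0.07431, p(0.57) = -0.19827
s_2 = 0.57000 − (-0.19827)·(0.57000 − 0.43000) / (-0.19827 − 0.07431) = 0.57000 − (-0.02776)/(-0.27258) = 0.46817

0.468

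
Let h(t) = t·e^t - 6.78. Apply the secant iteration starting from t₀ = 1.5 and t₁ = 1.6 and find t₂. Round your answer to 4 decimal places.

h(1.5) = -0.057466, h(1.6) = 1.144852
t₂ = 1.600000 − 1.144852·(1.600000 − 1.500000) / (1.144852 − (-0.057466)) = 1.600000 − (0.114485)/(1.202318) = 1.504780

1.5048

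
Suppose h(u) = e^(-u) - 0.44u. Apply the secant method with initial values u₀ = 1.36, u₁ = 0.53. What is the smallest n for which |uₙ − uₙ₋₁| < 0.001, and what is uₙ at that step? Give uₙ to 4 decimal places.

n = 5, uₙ = 0.9125

h(1.36) = -0.341739, h(0.53) = 0.355405
u₂ = 0.530000 − 0.355405·(-0.830000)/(0.697144) = 0.953135;  |Δ| = 0.423135
h(0.953135) = -0.033849
u₃ = 0.953135 − (-0.033849)·(0.423135)/(-0.389254) = 0.916340;  |Δ| = 0.036795
h(0.916340) = -0.003209
u₄ = 0.916340 − (-0.003209)·(-0.036795)/(0.030640) = 0.912486;  |Δ| = 0.003854
h(0.912486) = 0.000031
u₅ = 0.912486 − 0.000031·(-0.003854)/(0.003240) = 0.912523;  |Δ| = 0.000037
|u₅ − u₄| = 0.000037 < 0.001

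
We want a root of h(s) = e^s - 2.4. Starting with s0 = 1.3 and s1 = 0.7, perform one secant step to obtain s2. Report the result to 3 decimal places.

h(1.3) = 1.26930, h(0.7) = -0.38625
s2 = 0.70000 − (-0.38625)·(0.70000 − 1.30000) / (-0.38625 − 1.26930) = 0.70000 − (0.23175)/(-1.65554) = 0.83998

0.840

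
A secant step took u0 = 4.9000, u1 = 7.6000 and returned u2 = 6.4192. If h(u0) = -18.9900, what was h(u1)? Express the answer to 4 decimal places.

14.7600

The secant line through (4.9000, -18.9900) and (7.6000, h(u1)) crosses zero at u2 = 6.4192.
So (4.9000, -18.9900), (7.6000, h(u1)), (6.4192, 0) are collinear:
h(u1) = -18.9900 · (7.6000 − 6.4192) / (4.9000 − 6.4192) = -18.9900 · (1.180800)/(-1.519200) = 14.760000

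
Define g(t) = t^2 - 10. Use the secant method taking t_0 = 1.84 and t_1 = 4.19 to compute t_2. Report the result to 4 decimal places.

2.9369

g(1.84) = -6.614400, g(4.19) = 7.556100
t_2 = 4.190000 − 7.556100·(4.190000 − 1.840000) / (7.556100 − (-6.614400)) = 4.190000 − (17.756835)/(14.170500) = 2.936915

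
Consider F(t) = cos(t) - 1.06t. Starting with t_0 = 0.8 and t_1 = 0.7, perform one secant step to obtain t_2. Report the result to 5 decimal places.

0.71312

F(0.8) = -0.1512933, F(0.7) = 0.0228422
t_2 = 0.7000000 − 0.0228422·(0.7000000 − 0.8000000) / (0.0228422 − (-0.1512933)) = 0.7000000 − (-0.0022842)/(0.1741355) = 0.7131175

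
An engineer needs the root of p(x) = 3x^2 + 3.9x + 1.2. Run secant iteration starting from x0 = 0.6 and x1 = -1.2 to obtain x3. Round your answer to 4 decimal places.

-1.0133

p(0.6) = 4.620000, p(-1.2) = 0.840000
x2 = -1.200000 − 0.840000·(-1.200000 − 0.600000) / (0.840000 − 4.620000) = -1.200000 − (-1.512000)/(-3.780000) = -1.600000
p(-1.600000) = 2.640000
x3 = -1.600000 − 2.640000·(-1.600000 − (-1.200000)) / (2.640000 − 0.840000) = -1.600000 − (-1.056000)/(1.800000) = -1.013333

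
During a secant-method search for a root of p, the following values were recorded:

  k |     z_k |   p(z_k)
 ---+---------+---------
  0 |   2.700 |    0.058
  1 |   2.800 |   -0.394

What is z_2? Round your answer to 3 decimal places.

2.713

z_2 = 2.800 − (-0.394)·(2.800 − 2.700) / (-0.394 − 0.058)
   = 2.800 − (-0.03940)/(-0.45200) = 2.71283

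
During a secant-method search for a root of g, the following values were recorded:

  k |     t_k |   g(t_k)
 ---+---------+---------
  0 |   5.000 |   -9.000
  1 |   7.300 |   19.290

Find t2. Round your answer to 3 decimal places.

t2 = 7.300 − 19.290·(7.300 − 5.000) / (19.290 − (-9.000))
   = 7.300 − (44.36700)/(28.29000) = 5.73171

5.732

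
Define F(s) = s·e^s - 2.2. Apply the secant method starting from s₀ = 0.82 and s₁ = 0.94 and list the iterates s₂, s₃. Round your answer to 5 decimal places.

0.89452, 0.89699

F(0.82) = -0.3381901, F(0.94) = 0.2063825
s₂ = 0.9400000 − 0.2063825·(0.9400000 − 0.8200000) / (0.2063825 − (-0.3381901)) = 0.9400000 − (0.0247659)/(0.5445727) = 0.8945223
F(0.8945223) = -0.0118490
s₃ = 0.8945223 − (-0.0118490)·(0.8945223 − 0.9400000) / (-0.0118490 − 0.2063825) = 0.8945223 − (0.0005389)/(-0.2182316) = 0.8969916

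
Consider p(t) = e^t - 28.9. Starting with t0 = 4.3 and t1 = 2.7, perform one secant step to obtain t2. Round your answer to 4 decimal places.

3.0814

p(4.3) = 44.799794, p(2.7) = -14.020268
t2 = 2.700000 − (-14.020268)·(2.700000 − 4.300000) / (-14.020268 − 44.799794) = 2.700000 − (22.432429)/(-58.820062) = 3.081374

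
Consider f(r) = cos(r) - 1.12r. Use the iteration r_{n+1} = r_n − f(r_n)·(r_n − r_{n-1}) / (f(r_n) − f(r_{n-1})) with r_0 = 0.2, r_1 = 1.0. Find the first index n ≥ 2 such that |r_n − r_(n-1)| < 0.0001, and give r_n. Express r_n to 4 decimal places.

n = 5, r_n = 0.6891

f(0.2) = 0.756067, f(1.0) = -0.579698
r_2 = 1.000000 − (-0.579698)·(0.800000)/(-1.335764) = 0.652814;  |Δ| = 0.347186
f(0.652814) = 0.063225
r_3 = 0.652814 − 0.063225·(-0.347186)/(0.642923) = 0.686957;  |Δ| = 0.034142
f(0.686957) = 0.003788
r_4 = 0.686957 − 0.003788·(0.034142)/(-0.059437) = 0.689133;  |Δ| = 0.002176
f(0.689133) = -0.000031
r_5 = 0.689133 − (-0.000031)·(0.002176)/(-0.003819) = 0.689115;  |Δ| = 0.000018
|r_5 − r_4| = 0.000018 < 0.0001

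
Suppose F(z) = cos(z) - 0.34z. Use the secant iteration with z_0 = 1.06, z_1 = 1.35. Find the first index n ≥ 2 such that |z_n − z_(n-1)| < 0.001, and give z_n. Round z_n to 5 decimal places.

F(1.06) = 0.1284721, F(1.35) = -0.2399933
z_2 = 1.3500000 − (-0.2399933)·(0.2900000)/(-0.3684654) = 1.1611137;  |Δ| = 0.1888863
F(1.1611137) = 0.0035396
z_3 = 1.1611137 − 0.0035396·(-0.1888863)/(0.2435329) = 1.1638590;  |Δ| = 0.0027453
F(1.1638590) = 0.0000865
z_4 = 1.1638590 − 0.0000865·(0.0027453)/(-0.0034530) = 1.1639278;  |Δ| = 0.0000688
|z_4 − z_3| = 0.0000688 < 0.001

n = 4, z_n = 1.16393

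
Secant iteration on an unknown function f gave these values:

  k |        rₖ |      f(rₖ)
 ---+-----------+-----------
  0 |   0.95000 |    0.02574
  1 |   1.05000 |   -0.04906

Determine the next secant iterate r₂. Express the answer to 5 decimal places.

0.98441

r₂ = 1.05000 − (-0.04906)·(1.05000 − 0.95000) / (-0.04906 − 0.02574)
   = 1.05000 − (-0.0049060)/(-0.0748000) = 0.9844118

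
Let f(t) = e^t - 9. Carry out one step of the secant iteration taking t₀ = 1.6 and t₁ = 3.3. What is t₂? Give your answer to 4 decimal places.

1.9105

f(1.6) = -4.046968, f(3.3) = 18.112639
t₂ = 3.300000 − 18.112639·(3.300000 − 1.600000) / (18.112639 − (-4.046968)) = 3.300000 − (30.791486)/(22.159606) = 1.910468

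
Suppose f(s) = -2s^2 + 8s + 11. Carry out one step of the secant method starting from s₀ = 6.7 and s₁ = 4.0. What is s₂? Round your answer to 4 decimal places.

f(6.7) = -25.180000, f(4.0) = 11.000000
s₂ = 4.000000 − 11.000000·(4.000000 − 6.700000) / (11.000000 − (-25.180000)) = 4.000000 − (-29.700000)/(36.180000) = 4.820896

4.8209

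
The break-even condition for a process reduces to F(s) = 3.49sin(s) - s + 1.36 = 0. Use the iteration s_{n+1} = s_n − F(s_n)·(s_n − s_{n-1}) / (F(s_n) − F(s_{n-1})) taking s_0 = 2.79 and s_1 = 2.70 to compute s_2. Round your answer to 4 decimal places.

2.7359

F(2.79) = -0.228067, F(2.70) = 0.151556
s_2 = 2.700000 − 0.151556·(2.700000 − 2.790000) / (0.151556 − (-0.228067)) = 2.700000 − (-0.013640)/(0.379623) = 2.735930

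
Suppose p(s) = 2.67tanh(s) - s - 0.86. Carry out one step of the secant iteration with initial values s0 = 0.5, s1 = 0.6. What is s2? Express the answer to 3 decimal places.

p(0.5) = -0.12615, p(0.6) = -0.02608
s2 = 0.60000 − (-0.02608)·(0.60000 − 0.50000) / (-0.02608 − (-0.12615)) = 0.60000 − (-0.00261)/(0.10007) = 0.62606

0.626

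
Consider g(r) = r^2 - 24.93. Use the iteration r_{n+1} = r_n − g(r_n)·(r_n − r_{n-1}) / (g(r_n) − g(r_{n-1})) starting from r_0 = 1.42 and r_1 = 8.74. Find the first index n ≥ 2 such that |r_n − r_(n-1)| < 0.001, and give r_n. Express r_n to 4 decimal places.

g(1.42) = -22.913600, g(8.74) = 51.457600
r_2 = 8.740000 − 51.457600·(7.320000)/(74.371200) = 3.675276;  |Δ| = 5.064724
g(3.675276) = -11.422349
r_3 = 3.675276 − (-11.422349)·(-5.064724)/(-62.879949) = 4.595299;  |Δ| = 0.920024
g(4.595299) = -3.813223
r_4 = 4.595299 − (-3.813223)·(0.920024)/(7.609126) = 5.056358;  |Δ| = 0.461059
g(5.056358) = 0.636761
r_5 = 5.056358 − 0.636761·(0.461059)/(4.449984) = 4.990384;  |Δ| = 0.065974
g(4.990384) = -0.026065
r_6 = 4.990384 − (-0.026065)·(-0.065974)/(-0.662826) = 4.992979;  |Δ| = 0.002594
g(4.992979) = -0.000164
r_7 = 4.992979 − (-0.000164)·(0.002594)/(0.025901) = 4.992995;  |Δ| = 0.000016
|r_7 − r_6| = 0.000016 < 0.001

n = 7, r_n = 4.9930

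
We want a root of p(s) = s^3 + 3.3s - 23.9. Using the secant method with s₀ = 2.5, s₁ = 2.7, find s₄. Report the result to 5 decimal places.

2.50113

p(2.5) = -0.0250000, p(2.7) = 4.6930000
s₂ = 2.7000000 − 4.6930000·(2.7000000 − 2.5000000) / (4.6930000 − (-0.0250000)) = 2.7000000 − (0.9386000)/(4.7180000) = 2.5010598
p(2.5010598) = -0.0016236
s₃ = 2.5010598 − (-0.0016236)·(2.5010598 − 2.7000000) / (-0.0016236 − 4.6930000) = 2.5010598 − (0.0003230)/(-4.6946236) = 2.5011286
p(2.5011286) = -0.0001054
s₄ = 2.5011286 − (-0.0001054)·(2.5011286 − 2.5010598) / (-0.0001054 − (-0.0016236)) = 2.5011286 − (0.0000000)/(0.0015182) = 2.5011334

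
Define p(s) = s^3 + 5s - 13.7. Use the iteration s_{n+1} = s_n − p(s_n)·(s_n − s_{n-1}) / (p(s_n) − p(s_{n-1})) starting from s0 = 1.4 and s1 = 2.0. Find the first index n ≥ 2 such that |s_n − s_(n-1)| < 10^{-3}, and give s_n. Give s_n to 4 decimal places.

p(1.4) = -3.956000, p(2.0) = 4.300000
s2 = 2.000000 − 4.300000·(0.600000)/(8.256000) = 1.687500;  |Δ| = 0.312500
p(1.687500) = -0.457080
s3 = 1.687500 − (-0.457080)·(-0.312500)/(-4.757080) = 1.717526;  |Δ| = 0.030026
p(1.717526) = -0.045843
s4 = 1.717526 − (-0.045843)·(0.030026)/(0.411237) = 1.720874;  |Δ| = 0.003347
p(1.720874) = 0.000573
s5 = 1.720874 − 0.000573·(0.003347)/(0.046416) = 1.720832;  |Δ| = 0.000041
|s5 − s4| = 0.000041 < 10^{-3}

n = 5, s_n = 1.7208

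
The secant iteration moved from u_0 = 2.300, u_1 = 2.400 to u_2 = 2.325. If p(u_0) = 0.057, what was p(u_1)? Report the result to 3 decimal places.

The secant line through (2.300, 0.057) and (2.400, p(u_1)) crosses zero at u_2 = 2.325.
So (2.300, 0.057), (2.400, p(u_1)), (2.325, 0) are collinear:
p(u_1) = 0.057 · (2.400 − 2.325) / (2.300 − 2.325) = 0.057 · (0.07500)/(-0.02500) = -0.17100

-0.171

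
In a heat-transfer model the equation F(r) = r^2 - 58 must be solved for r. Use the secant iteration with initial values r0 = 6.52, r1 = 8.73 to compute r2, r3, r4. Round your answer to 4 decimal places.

7.5357, 7.6103, 7.6158

F(6.52) = -15.489600, F(8.73) = 18.212900
r2 = 8.730000 − 18.212900·(8.730000 − 6.520000) / (18.212900 − (-15.489600)) = 8.730000 − (40.250509)/(33.702500) = 7.535711
F(7.535711) = -1.213053
r3 = 7.535711 − (-1.213053)·(7.535711 − 8.730000) / (-1.213053 − 18.212900) = 7.535711 − (1.448735)/(-19.425953) = 7.610289
F(7.610289) = -0.083505
r4 = 7.610289 − (-0.083505)·(7.610289 − 7.535711) / (-0.083505 − (-1.213053)) = 7.610289 − (-0.006228)/(1.129548) = 7.615802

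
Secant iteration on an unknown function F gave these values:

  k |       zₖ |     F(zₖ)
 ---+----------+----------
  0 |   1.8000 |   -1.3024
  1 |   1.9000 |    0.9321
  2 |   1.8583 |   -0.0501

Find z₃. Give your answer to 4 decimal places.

1.8604

z₃ = 1.8583 − (-0.0501)·(1.8583 − 1.9000) / (-0.0501 − 0.9321)
   = 1.8583 − (0.002089)/(-0.982200) = 1.860427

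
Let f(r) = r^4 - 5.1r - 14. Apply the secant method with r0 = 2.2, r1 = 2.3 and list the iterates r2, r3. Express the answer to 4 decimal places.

2.2443, 2.2461

f(2.2) = -1.794400, f(2.3) = 2.254100
r2 = 2.300000 − 2.254100·(2.300000 − 2.200000) / (2.254100 − (-1.794400)) = 2.300000 − (0.225410)/(4.048500) = 2.244323
f(2.244323) = -0.074839
r3 = 2.244323 − (-0.074839)·(2.244323 − 2.300000) / (-0.074839 − 2.254100) = 2.244323 − (0.004167)/(-2.328939) = 2.246112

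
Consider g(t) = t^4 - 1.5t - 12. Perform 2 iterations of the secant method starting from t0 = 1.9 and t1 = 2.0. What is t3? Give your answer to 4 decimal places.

1.9663

g(1.9) = -1.817900, g(2.0) = 1.000000
t2 = 2.000000 − 1.000000·(2.000000 − 1.900000) / (1.000000 − (-1.817900)) = 2.000000 − (0.100000)/(2.817900) = 1.964513
g(1.964513) = -0.052498
t3 = 1.964513 − (-0.052498)·(1.964513 − 2.000000) / (-0.052498 − 1.000000) = 1.964513 − (0.001863)/(-1.052498) = 1.966283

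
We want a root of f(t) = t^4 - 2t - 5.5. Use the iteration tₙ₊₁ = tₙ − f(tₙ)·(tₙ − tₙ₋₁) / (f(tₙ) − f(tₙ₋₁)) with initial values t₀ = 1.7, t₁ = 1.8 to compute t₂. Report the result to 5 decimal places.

f(1.7) = -0.5479000, f(1.8) = 1.3976000
t₂ = 1.8000000 − 1.3976000·(1.8000000 − 1.7000000) / (1.3976000 − (-0.5479000)) = 1.8000000 − (0.1397600)/(1.9455000) = 1.7281624

1.72816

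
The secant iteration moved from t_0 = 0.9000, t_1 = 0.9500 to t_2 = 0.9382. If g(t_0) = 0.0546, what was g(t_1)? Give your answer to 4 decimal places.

The secant line through (0.9000, 0.0546) and (0.9500, g(t_1)) crosses zero at t_2 = 0.9382.
So (0.9000, 0.0546), (0.9500, g(t_1)), (0.9382, 0) are collinear:
g(t_1) = 0.0546 · (0.9500 − 0.9382) / (0.9000 − 0.9382) = 0.0546 · (0.011800)/(-0.038200) = -0.016866

-0.0169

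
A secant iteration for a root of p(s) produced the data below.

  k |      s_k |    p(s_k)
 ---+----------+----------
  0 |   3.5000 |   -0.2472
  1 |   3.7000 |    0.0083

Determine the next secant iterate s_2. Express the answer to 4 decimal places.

3.6935

s_2 = 3.7000 − 0.0083·(3.7000 − 3.5000) / (0.0083 − (-0.2472))
   = 3.7000 − (0.001660)/(0.255500) = 3.693503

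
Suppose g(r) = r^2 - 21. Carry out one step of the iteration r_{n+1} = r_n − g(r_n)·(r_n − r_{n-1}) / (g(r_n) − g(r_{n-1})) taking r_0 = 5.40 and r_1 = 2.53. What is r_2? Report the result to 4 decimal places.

g(5.40) = 8.160000, g(2.53) = -14.599100
r_2 = 2.530000 − (-14.599100)·(2.530000 − 5.400000) / (-14.599100 − 8.160000) = 2.530000 − (41.899417)/(-22.759100) = 4.370996

4.3710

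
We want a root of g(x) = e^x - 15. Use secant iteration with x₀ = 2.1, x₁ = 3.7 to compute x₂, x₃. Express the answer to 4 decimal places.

2.4387, 2.5928

g(2.1) = -6.833830, g(3.7) = 25.447304
x₂ = 3.700000 − 25.447304·(3.700000 − 2.100000) / (25.447304 − (-6.833830)) = 3.700000 − (40.715687)/(32.281134) = 2.438716
g(2.438716) = -3.541684
x₃ = 2.438716 − (-3.541684)·(2.438716 − 3.700000) / (-3.541684 − 25.447304) = 2.438716 − (4.467071)/(-28.988989) = 2.592811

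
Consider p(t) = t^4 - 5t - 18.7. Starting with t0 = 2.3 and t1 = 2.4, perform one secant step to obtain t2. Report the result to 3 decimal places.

2.347

p(2.3) = -2.21590, p(2.4) = 2.47760
t2 = 2.40000 − 2.47760·(2.40000 − 2.30000) / (2.47760 − (-2.21590)) = 2.40000 − (0.24776)/(4.69350) = 2.34721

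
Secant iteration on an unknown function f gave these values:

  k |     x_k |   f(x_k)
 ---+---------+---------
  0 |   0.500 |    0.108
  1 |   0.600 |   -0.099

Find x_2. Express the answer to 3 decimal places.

x_2 = 0.600 − (-0.099)·(0.600 − 0.500) / (-0.099 − 0.108)
   = 0.600 − (-0.00990)/(-0.20700) = 0.55217

0.552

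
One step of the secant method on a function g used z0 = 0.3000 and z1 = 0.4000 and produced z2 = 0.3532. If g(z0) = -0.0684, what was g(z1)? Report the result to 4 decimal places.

0.0602

The secant line through (0.3000, -0.0684) and (0.4000, g(z1)) crosses zero at z2 = 0.3532.
So (0.3000, -0.0684), (0.4000, g(z1)), (0.3532, 0) are collinear:
g(z1) = -0.0684 · (0.4000 − 0.3532) / (0.3000 − 0.3532) = -0.0684 · (0.046800)/(-0.053200) = 0.060171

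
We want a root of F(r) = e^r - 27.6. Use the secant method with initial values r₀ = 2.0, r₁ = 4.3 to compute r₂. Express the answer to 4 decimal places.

2.7010

F(2.0) = -20.210944, F(4.3) = 46.099794
r₂ = 4.300000 − 46.099794·(4.300000 − 2.000000) / (46.099794 − (-20.210944)) = 4.300000 − (106.029526)/(66.310738) = 2.701020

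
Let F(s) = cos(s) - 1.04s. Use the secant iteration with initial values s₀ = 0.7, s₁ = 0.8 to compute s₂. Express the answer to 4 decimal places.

F(0.7) = 0.036842, F(0.8) = -0.135293
s₂ = 0.800000 − (-0.135293)·(0.800000 − 0.700000) / (-0.135293 − 0.036842) = 0.800000 − (-0.013529)/(-0.172135) = 0.721403

0.7214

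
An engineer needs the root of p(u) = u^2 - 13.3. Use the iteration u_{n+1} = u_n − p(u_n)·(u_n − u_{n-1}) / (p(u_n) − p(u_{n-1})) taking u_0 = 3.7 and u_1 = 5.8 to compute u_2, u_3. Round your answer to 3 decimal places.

3.659, 3.650

p(3.7) = 0.39000, p(5.8) = 20.34000
u_2 = 5.80000 − 20.34000·(5.80000 − 3.70000) / (20.34000 − 0.39000) = 5.80000 − (42.71400)/(19.95000) = 3.65895
p(3.65895) = 0.08790
u_3 = 3.65895 − 0.08790·(3.65895 − 5.80000) / (0.08790 − 20.34000) = 3.65895 − (-0.18819)/(-20.25210) = 3.64966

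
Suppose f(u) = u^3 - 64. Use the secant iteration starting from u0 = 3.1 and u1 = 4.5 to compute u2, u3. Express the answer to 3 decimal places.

f(3.1) = -34.20900, f(4.5) = 27.12500
u2 = 4.50000 − 27.12500·(4.50000 − 3.10000) / (27.12500 − (-34.20900)) = 4.50000 − (37.97500)/(61.33400) = 3.88085
f(3.88085) = -5.55057
u3 = 3.88085 − (-5.55057)·(3.88085 − 4.50000) / (-5.55057 − 27.12500) = 3.88085 − (3.43664)/(-32.67557) = 3.98602

3.881, 3.986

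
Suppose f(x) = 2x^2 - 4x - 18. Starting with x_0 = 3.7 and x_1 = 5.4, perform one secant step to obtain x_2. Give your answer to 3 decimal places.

4.082

f(3.7) = -5.42000, f(5.4) = 18.72000
x_2 = 5.40000 − 18.72000·(5.40000 − 3.70000) / (18.72000 − (-5.42000)) = 5.40000 − (31.82400)/(24.14000) = 4.08169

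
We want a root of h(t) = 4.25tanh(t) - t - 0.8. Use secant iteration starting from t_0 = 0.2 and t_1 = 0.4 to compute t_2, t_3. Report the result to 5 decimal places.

0.25596, 0.25287

h(0.2) = -0.1611549, h(0.4) = 0.4147831
t_2 = 0.4000000 − 0.4147831·(0.4000000 − 0.2000000) / (0.4147831 − (-0.1611549)) = 0.4000000 − (0.0829566)/(0.5759380) = 0.2559626
h(0.2559626) = 0.0087276
t_3 = 0.2559626 − 0.0087276·(0.2559626 − 0.4000000) / (0.0087276 − 0.4147831) = 0.2559626 − (-0.0012571)/(-0.4060555) = 0.2528667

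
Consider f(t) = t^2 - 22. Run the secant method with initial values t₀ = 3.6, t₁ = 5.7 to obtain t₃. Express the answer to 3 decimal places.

f(3.6) = -9.04000, f(5.7) = 10.49000
t₂ = 5.70000 − 10.49000·(5.70000 − 3.60000) / (10.49000 − (-9.04000)) = 5.70000 − (22.02900)/(19.53000) = 4.57204
f(4.57204) = -1.09642
t₃ = 4.57204 − (-1.09642)·(4.57204 − 5.70000) / (-1.09642 − 10.49000) = 4.57204 − (1.23672)/(-11.58642) = 4.67878

4.679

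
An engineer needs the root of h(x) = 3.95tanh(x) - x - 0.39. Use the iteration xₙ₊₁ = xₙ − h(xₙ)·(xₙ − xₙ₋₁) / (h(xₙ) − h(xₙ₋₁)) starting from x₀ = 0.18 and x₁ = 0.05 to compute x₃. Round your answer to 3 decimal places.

0.133

h(0.18) = 0.13342, h(0.05) = -0.24266
x₂ = 0.05000 − (-0.24266)·(0.05000 − 0.18000) / (-0.24266 − 0.13342) = 0.05000 − (0.03155)/(-0.37608) = 0.13388
h(0.13388) = 0.00181
x₃ = 0.13388 − 0.00181·(0.13388 − 0.05000) / (0.00181 − (-0.24266)) = 0.13388 − (0.00015)/(0.24448) = 0.13326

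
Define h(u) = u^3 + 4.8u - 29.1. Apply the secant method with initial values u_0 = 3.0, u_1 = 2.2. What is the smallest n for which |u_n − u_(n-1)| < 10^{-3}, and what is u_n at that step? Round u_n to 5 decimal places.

n = 5, u_n = 2.56142

h(3.0) = 12.3000000, h(2.2) = -7.8920000
u_2 = 2.2000000 − (-7.8920000)·(-0.8000000)/(-20.1920000) = 2.5126783;  |Δ| = 0.3126783
h(2.5126783) = -1.1752187
u_3 = 2.5126783 − (-1.1752187)·(0.3126783)/(6.7167813) = 2.5673868;  |Δ| = 0.0547086
h(2.5673868) = 0.1463235
u_4 = 2.5673868 − 0.1463235·(0.0547086)/(1.3215422) = 2.5613294;  |Δ| = 0.0060574
h(2.5613294) = -0.0022519
u_5 = 2.5613294 − (-0.0022519)·(-0.0060574)/(-0.1485754) = 2.5614212;  |Δ| = 0.0000918
|u_5 − u_4| = 0.0000918 < 10^{-3}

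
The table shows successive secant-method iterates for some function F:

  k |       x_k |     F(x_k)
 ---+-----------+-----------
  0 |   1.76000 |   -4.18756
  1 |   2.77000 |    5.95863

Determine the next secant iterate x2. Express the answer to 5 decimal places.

x2 = 2.77000 − 5.95863·(2.77000 − 1.76000) / (5.95863 − (-4.18756))
   = 2.77000 − (6.0182163)/(10.1461900) = 2.1768496

2.17685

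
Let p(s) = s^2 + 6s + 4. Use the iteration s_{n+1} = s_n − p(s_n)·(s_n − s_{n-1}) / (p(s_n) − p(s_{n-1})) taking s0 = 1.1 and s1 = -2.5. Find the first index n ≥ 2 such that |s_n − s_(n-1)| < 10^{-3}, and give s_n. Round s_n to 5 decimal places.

n = 7, s_n = -0.76393

p(1.1) = 11.8100000, p(-2.5) = -4.7500000
s2 = -2.5000000 − (-4.7500000)·(-3.6000000)/(-16.5600000) = -1.4673913;  |Δ| = 1.0326087
p(-1.4673913) = -2.6511106
s3 = -1.4673913 − (-2.6511106)·(1.0326087)/(2.0988894) = -0.1631016;  |Δ| = 1.3042897
p(-0.1631016) = 3.0479925
s4 = -0.1631016 − 3.0479925·(1.3042897)/(5.6991031) = -0.8606614;  |Δ| = 0.6975598
p(-0.8606614) = -0.4232304
s5 = -0.8606614 − (-0.4232304)·(-0.6975598)/(-3.4712229) = -0.7756111;  |Δ| = 0.0850503
p(-0.7756111) = -0.0520941
s6 = -0.7756111 − (-0.0520941)·(0.0850503)/(0.3711363) = -0.7636731;  |Δ| = 0.0119380
p(-0.7636731) = 0.0011578
s7 = -0.7636731 − 0.0011578·(0.0119380)/(0.0532520) = -0.7639327;  |Δ| = 0.0002596
|s7 − s6| = 0.0002596 < 10^{-3}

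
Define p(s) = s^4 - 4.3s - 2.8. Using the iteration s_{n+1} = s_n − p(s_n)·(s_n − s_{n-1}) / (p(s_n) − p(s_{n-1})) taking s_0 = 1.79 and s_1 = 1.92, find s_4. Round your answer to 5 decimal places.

1.80222

p(1.79) = -0.2307432, p(1.92) = 2.5335450
s_2 = 1.9200000 − 2.5335450·(1.9200000 − 1.7900000) / (2.5335450 − (-0.2307432)) = 1.9200000 − (0.3293608)/(2.7642881) = 1.8008515
p(1.8008515) = -0.0261840
s_3 = 1.8008515 − (-0.0261840)·(1.8008515 − 1.9200000) / (-0.0261840 − 2.5335450) = 1.8008515 − (0.0031198)/(-2.5597289) = 1.8020703
p(1.8020703) = -0.0029235
s_4 = 1.8020703 − (-0.0029235)·(1.8020703 − 1.8008515) / (-0.0029235 − (-0.0261840)) = 1.8020703 − (-0.0000036)/(0.0232605) = 1.8022235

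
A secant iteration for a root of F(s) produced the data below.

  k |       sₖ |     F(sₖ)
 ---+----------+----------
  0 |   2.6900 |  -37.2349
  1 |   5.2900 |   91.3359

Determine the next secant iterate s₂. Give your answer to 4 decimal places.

3.4430

s₂ = 5.2900 − 91.3359·(5.2900 − 2.6900) / (91.3359 − (-37.2349))
   = 5.2900 − (237.473340)/(128.570800) = 3.442976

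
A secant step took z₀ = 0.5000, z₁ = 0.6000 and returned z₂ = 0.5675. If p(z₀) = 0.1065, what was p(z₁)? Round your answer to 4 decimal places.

The secant line through (0.5000, 0.1065) and (0.6000, p(z₁)) crosses zero at z₂ = 0.5675.
So (0.5000, 0.1065), (0.6000, p(z₁)), (0.5675, 0) are collinear:
p(z₁) = 0.1065 · (0.6000 − 0.5675) / (0.5000 − 0.5675) = 0.1065 · (0.032500)/(-0.067500) = -0.051278

-0.0513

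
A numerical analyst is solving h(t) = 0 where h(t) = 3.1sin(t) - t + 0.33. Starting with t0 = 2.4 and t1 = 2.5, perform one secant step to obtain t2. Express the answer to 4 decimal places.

2.4071

h(2.4) = 0.023936, h(2.5) = -0.314736
t2 = 2.500000 − (-0.314736)·(2.500000 − 2.400000) / (-0.314736 − 0.023936) = 2.500000 − (-0.031474)/(-0.338672) = 2.407068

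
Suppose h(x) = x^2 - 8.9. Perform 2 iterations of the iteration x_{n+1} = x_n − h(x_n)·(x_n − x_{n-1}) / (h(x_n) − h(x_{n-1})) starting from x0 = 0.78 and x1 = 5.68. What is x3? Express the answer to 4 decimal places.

h(0.78) = -8.291600, h(5.68) = 23.362400
x2 = 5.680000 − 23.362400·(5.680000 − 0.780000) / (23.362400 − (-8.291600)) = 5.680000 − (114.475760)/(31.654000) = 2.063529
h(2.063529) = -4.641846
x3 = 2.063529 − (-4.641846)·(2.063529 − 5.680000) / (-4.641846 − 23.362400) = 2.063529 − (16.787101)/(-28.004246) = 2.662978

2.6630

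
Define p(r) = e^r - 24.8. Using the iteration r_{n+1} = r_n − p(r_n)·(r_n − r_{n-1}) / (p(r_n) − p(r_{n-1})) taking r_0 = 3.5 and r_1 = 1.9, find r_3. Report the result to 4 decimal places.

3.3900

p(3.5) = 8.315452, p(1.9) = -18.114106
r_2 = 1.900000 − (-18.114106)·(1.900000 − 3.500000) / (-18.114106 − 8.315452) = 1.900000 − (28.982569)/(-26.429558) = 2.996597
p(2.996597) = -4.782701
r_3 = 2.996597 − (-4.782701)·(2.996597 − 1.900000) / (-4.782701 − (-18.114106)) = 2.996597 − (-5.244695)/(13.331404) = 3.390006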